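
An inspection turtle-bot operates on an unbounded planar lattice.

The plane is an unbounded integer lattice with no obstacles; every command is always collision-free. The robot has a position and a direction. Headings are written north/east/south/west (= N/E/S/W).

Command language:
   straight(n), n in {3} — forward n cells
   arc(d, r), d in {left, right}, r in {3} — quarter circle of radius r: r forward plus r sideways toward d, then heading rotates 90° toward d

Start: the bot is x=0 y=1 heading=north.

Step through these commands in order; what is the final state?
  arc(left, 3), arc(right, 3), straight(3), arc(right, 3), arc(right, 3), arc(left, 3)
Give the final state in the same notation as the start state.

x=3 y=7 heading=east

initial: x=0 y=1 heading=north
1. arc(left, 3) → x=-3 y=4 heading=west
2. arc(right, 3) → x=-6 y=7 heading=north
3. straight(3) → x=-6 y=10 heading=north
4. arc(right, 3) → x=-3 y=13 heading=east
5. arc(right, 3) → x=0 y=10 heading=south
6. arc(left, 3) → x=3 y=7 heading=east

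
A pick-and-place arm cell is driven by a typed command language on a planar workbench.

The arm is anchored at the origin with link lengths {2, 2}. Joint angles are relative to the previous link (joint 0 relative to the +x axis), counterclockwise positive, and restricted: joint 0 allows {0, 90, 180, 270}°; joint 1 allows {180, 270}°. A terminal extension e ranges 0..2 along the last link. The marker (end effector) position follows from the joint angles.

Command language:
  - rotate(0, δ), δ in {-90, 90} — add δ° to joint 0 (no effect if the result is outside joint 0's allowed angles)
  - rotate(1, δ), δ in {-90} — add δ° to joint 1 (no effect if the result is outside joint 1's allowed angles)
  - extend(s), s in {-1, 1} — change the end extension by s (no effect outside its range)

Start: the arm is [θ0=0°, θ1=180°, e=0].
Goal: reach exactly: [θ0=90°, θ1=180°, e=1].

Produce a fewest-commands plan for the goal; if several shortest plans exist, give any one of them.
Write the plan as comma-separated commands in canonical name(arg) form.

from: [θ0=0°, θ1=180°, e=0]
1. rotate(0, 90) → [θ0=90°, θ1=180°, e=0]
2. extend(1) → [θ0=90°, θ1=180°, e=1]
nothing shorter than 2 reaches the goal.

rotate(0, 90), extend(1)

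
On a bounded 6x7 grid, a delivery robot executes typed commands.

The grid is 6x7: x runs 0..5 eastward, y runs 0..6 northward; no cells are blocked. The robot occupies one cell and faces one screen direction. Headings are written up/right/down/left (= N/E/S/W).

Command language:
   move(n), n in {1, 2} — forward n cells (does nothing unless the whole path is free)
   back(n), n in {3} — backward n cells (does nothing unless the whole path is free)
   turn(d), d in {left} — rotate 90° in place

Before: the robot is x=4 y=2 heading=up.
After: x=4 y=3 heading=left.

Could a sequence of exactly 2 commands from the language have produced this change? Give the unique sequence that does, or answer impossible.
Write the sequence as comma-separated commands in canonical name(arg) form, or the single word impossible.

key: running turn(left) before move(1) would end elsewhere — order is forced
from: x=4 y=2 heading=up
step 1 (move(1)): x=4 y=3 heading=up
step 2 (turn(left)): x=4 y=3 heading=left
no rival 2-sequence matches.

move(1), turn(left)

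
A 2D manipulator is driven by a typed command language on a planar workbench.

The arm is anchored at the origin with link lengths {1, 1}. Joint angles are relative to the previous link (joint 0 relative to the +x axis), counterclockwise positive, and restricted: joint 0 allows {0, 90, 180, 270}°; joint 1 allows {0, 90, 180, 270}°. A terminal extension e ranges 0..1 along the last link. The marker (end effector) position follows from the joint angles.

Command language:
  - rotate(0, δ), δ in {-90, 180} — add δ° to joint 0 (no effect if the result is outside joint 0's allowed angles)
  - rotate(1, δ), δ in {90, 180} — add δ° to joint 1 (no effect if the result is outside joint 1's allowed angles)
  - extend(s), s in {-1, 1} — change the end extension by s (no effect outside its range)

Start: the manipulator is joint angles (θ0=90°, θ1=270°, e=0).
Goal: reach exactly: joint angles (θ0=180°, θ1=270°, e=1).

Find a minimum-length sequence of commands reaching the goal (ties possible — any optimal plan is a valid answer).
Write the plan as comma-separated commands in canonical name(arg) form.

start: joint angles (θ0=90°, θ1=270°, e=0)
[1] after rotate(0, 180): joint angles (θ0=270°, θ1=270°, e=0)
[2] after extend(1): joint angles (θ0=270°, θ1=270°, e=1)
[3] after rotate(0, -90): joint angles (θ0=180°, θ1=270°, e=1)
nothing shorter than 3 reaches the goal.

rotate(0, 180), extend(1), rotate(0, -90)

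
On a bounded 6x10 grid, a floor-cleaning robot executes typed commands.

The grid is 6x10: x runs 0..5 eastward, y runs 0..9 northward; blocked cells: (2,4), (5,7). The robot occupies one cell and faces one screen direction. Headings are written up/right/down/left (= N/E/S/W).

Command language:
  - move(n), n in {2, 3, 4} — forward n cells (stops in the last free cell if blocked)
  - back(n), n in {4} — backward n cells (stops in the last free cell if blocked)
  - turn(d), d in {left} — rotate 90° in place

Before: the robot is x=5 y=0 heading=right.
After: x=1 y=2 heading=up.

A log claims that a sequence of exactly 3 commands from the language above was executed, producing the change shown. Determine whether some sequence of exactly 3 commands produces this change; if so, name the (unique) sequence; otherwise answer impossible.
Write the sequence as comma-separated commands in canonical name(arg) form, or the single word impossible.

back(4), turn(left), move(2)

key: position moved to (1,2) AND the heading swung to N — translation plus rotation needed
from: x=5 y=0 heading=right
1. back(4) → x=1 y=0 heading=right
2. turn(left) → x=1 y=0 heading=up
3. move(2) → x=1 y=2 heading=up
no rival 3-sequence matches.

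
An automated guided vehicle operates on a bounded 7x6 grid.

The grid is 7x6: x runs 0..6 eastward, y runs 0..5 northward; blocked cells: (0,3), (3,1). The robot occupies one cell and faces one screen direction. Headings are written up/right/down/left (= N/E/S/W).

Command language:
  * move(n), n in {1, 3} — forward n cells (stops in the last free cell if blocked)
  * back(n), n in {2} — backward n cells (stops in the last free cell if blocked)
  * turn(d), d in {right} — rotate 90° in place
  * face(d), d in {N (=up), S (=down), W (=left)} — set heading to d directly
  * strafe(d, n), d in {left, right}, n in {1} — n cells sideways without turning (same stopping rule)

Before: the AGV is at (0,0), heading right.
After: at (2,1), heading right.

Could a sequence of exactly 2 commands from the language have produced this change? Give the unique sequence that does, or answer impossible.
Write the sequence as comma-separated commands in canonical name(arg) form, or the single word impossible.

key: move(3) is stopped early by the blocked cell at (3,1)
from: at (0,0), heading right
1. strafe(left, 1) → at (0,1), heading right
2. move(3) → at (2,1), heading right
all 81 alternatives checked — unique.

strafe(left, 1), move(3)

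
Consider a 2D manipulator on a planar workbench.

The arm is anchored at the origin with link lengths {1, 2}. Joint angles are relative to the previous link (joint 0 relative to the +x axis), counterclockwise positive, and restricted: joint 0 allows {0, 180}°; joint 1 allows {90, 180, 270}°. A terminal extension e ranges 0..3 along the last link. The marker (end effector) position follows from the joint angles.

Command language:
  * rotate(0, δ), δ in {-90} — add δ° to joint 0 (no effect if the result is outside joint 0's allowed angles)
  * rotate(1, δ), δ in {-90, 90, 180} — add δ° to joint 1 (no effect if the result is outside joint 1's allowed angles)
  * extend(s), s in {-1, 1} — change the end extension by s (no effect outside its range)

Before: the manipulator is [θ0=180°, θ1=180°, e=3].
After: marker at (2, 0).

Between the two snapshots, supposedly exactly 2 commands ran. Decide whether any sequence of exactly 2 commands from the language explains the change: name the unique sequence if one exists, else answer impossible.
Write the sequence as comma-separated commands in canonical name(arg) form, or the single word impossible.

extend(-1), extend(-1)

initial: [θ0=180°, θ1=180°, e=3]
1. extend(-1) → [θ0=180°, θ1=180°, e=2]
2. extend(-1) → [θ0=180°, θ1=180°, e=1]
no other 2-command option fits: unique.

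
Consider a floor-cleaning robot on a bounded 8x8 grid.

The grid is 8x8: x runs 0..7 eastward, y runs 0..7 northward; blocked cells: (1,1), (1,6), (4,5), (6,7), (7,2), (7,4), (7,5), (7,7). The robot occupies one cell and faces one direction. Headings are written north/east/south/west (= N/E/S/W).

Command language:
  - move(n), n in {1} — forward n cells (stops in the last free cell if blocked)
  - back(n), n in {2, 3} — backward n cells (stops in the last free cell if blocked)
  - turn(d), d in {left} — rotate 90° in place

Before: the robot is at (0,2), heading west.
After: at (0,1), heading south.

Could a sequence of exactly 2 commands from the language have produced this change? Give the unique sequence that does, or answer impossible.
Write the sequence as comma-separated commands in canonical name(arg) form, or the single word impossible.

turn(left), move(1)

key: cell and facing (now S) both changed — the 2 commands mix motion and turning
from: at (0,2), heading west
1. turn(left) → at (0,2), heading south
2. move(1) → at (0,1), heading south
all 16 alternatives checked — unique.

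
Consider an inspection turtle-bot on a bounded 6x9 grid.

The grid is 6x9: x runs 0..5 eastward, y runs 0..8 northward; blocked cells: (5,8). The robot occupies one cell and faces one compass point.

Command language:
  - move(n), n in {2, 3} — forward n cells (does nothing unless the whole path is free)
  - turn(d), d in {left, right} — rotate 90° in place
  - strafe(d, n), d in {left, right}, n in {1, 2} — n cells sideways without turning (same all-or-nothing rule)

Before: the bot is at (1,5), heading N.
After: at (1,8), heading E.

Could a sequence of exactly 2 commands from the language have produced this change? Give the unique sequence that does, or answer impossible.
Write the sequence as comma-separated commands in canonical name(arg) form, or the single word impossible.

move(3), turn(right)

key: position moved to (1,8) AND the heading swung to E — translation plus rotation needed
t0: at (1,5), heading N
t=1 move(3) ⇒ at (1,8), heading N
t=2 turn(right) ⇒ at (1,8), heading E
uniquely the one of 64 2-step routes that fits.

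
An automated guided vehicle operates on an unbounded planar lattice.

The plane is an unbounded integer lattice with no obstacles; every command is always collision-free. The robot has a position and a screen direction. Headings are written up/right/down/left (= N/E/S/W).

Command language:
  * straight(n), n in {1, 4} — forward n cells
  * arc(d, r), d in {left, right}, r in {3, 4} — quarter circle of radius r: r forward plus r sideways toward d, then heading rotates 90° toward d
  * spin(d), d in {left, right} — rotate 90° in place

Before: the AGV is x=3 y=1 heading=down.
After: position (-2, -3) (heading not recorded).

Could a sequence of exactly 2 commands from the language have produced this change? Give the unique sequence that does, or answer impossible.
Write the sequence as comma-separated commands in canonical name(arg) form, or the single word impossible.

key: order matters: swapping arc(right, 4) and straight(1) lands elsewhere
initial: x=3 y=1 heading=down
step 1 (arc(right, 4)): x=-1 y=-3 heading=left
step 2 (straight(1)): x=-2 y=-3 heading=left
no rival 2-sequence matches.

arc(right, 4), straight(1)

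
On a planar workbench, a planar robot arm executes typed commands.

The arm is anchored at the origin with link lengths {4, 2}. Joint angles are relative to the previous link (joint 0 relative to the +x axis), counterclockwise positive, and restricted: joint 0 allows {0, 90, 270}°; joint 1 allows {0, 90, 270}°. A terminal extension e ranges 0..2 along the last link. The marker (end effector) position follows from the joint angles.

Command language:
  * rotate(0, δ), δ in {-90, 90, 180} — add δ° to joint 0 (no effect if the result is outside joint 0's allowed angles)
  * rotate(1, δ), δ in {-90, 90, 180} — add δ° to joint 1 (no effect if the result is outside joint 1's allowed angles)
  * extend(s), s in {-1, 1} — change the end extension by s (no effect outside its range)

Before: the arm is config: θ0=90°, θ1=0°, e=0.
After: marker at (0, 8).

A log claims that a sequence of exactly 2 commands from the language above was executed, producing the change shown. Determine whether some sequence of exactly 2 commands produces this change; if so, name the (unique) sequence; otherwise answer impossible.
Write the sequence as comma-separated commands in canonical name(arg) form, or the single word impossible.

start: config: θ0=90°, θ1=0°, e=0
1. extend(1) → config: θ0=90°, θ1=0°, e=1
2. extend(1) → config: θ0=90°, θ1=0°, e=2
no rival 2-sequence matches.

extend(1), extend(1)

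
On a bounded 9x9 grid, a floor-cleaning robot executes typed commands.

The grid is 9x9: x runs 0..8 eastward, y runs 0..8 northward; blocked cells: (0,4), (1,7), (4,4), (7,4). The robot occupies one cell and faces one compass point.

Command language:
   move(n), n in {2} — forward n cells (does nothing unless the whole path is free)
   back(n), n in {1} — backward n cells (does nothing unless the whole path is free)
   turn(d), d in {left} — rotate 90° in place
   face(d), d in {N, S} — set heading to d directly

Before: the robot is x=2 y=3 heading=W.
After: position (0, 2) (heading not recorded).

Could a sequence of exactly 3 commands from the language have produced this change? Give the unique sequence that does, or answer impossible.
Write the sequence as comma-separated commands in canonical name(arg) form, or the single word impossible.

key: running back(1) before move(2) would end elsewhere — order is forced
begin: x=2 y=3 heading=W
t=1 move(2) ⇒ x=0 y=3 heading=W
t=2 face(N) ⇒ x=0 y=3 heading=N
t=3 back(1) ⇒ x=0 y=2 heading=N
no other 3-command option fits: unique.

move(2), face(N), back(1)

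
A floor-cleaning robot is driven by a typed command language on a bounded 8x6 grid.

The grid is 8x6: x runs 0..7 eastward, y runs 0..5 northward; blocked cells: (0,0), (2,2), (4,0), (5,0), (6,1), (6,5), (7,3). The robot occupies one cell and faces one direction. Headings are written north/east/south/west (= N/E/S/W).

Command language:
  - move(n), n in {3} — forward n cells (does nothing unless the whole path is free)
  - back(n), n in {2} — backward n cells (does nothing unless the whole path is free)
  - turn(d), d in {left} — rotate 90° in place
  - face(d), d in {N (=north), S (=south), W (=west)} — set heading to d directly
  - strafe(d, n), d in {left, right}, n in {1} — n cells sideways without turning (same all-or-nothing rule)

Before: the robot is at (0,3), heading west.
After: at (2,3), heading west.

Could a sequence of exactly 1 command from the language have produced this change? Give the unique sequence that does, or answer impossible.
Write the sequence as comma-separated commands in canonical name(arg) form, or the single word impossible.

key: still facing W — the one step turns nothing
initial: at (0,3), heading west
step 1 (back(2)): at (2,3), heading west
no rival 1-sequence matches.

back(2)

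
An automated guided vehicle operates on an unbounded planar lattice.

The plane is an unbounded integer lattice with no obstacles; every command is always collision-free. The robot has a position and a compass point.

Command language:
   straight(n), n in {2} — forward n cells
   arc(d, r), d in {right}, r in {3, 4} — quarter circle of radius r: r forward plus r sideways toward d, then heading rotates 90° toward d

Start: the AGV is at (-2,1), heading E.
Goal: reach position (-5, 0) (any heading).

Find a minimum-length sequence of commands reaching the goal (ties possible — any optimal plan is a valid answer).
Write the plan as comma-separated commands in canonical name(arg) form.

arc(right, 3), arc(right, 3), arc(right, 3), straight(2)

t0: at (-2,1), heading E
1. arc(right, 3) → at (1,-2), heading S
2. arc(right, 3) → at (-2,-5), heading W
3. arc(right, 3) → at (-5,-2), heading N
4. straight(2) → at (-5,0), heading N
nothing shorter than 4 reaches the goal.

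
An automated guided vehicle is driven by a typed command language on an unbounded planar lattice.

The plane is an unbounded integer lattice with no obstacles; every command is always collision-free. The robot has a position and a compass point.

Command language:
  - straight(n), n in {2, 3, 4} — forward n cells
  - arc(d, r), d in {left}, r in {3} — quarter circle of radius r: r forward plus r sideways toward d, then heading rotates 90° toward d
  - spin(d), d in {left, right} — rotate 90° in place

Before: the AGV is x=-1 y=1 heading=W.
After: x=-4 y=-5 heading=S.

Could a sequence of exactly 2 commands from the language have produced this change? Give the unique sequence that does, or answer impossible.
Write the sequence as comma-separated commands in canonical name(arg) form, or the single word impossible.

key: order matters: swapping arc(left, 3) and straight(3) lands elsewhere
t0: x=-1 y=1 heading=W
[1] after arc(left, 3): x=-4 y=-2 heading=S
[2] after straight(3): x=-4 y=-5 heading=S
no other 2-command option fits: unique.

arc(left, 3), straight(3)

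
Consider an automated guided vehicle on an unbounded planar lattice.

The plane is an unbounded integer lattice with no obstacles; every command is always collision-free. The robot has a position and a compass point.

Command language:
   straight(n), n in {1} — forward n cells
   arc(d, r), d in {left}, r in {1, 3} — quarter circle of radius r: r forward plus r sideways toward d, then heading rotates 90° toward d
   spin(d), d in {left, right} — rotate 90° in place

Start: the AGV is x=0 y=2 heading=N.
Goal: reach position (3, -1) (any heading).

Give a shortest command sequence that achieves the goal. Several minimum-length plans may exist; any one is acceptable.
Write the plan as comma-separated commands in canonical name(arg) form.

spin(right), spin(right), arc(left, 3)

t0: x=0 y=2 heading=N
1. spin(right) → x=0 y=2 heading=E
2. spin(right) → x=0 y=2 heading=S
3. arc(left, 3) → x=3 y=-1 heading=E
shorter routes all fall short; 3 is best.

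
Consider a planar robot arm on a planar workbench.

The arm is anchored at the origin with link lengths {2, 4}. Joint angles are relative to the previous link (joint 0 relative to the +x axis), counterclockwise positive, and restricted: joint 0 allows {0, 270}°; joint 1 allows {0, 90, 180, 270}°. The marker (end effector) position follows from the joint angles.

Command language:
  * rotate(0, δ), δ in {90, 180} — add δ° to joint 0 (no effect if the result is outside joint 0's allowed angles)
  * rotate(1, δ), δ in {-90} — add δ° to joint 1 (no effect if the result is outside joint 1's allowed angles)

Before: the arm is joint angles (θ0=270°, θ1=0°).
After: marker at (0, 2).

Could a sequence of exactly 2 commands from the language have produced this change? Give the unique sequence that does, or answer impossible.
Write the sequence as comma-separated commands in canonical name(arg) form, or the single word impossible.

t0: joint angles (θ0=270°, θ1=0°)
1. rotate(1, -90) → joint angles (θ0=270°, θ1=270°)
2. rotate(1, -90) → joint angles (θ0=270°, θ1=180°)
no rival 2-sequence matches.

rotate(1, -90), rotate(1, -90)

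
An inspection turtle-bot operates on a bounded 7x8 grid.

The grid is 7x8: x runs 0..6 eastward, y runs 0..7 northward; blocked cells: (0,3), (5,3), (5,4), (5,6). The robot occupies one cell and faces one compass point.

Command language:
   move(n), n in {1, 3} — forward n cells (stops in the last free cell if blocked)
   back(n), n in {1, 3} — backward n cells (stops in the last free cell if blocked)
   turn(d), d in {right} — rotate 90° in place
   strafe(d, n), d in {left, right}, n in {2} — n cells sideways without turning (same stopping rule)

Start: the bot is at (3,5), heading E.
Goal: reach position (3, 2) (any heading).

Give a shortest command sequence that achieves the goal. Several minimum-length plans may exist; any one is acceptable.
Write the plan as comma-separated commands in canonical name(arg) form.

initial: at (3,5), heading E
1. turn(right) → at (3,5), heading S
2. move(3) → at (3,2), heading S
no 1-step plan works, so 2 is optimal.

turn(right), move(3)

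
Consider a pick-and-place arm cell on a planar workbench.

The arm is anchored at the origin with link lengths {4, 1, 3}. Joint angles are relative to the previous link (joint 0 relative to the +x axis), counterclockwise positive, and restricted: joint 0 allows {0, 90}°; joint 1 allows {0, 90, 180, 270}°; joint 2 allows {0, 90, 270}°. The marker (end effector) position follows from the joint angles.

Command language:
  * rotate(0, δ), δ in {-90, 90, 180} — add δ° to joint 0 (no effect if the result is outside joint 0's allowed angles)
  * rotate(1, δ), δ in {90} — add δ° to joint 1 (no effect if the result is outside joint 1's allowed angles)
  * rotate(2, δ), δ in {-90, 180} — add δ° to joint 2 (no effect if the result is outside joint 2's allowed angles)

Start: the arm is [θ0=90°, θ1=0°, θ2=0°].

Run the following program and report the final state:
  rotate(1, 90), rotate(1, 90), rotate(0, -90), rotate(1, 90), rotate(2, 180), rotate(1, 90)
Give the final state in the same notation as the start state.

from: [θ0=90°, θ1=0°, θ2=0°]
[1] after rotate(1, 90): [θ0=90°, θ1=90°, θ2=0°]
[2] after rotate(1, 90): [θ0=90°, θ1=180°, θ2=0°]
[3] after rotate(0, -90): [θ0=0°, θ1=180°, θ2=0°]
[4] after rotate(1, 90): [θ0=0°, θ1=270°, θ2=0°]
[5] after rotate(2, 180): [θ0=0°, θ1=270°, θ2=0°]
[6] after rotate(1, 90): [θ0=0°, θ1=0°, θ2=0°]

[θ0=0°, θ1=0°, θ2=0°]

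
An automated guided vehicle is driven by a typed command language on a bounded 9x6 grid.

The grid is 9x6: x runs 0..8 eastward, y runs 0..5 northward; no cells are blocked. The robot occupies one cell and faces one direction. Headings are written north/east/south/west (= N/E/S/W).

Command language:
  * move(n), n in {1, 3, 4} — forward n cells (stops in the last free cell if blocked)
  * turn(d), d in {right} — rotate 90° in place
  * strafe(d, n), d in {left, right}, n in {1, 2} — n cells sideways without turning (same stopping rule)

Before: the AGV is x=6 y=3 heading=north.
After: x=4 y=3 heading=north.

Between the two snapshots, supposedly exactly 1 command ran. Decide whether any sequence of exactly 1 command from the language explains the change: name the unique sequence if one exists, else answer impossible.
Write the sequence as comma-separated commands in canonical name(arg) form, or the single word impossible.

strafe(left, 2)

key: still facing N — the one step turns nothing
start: x=6 y=3 heading=north
[1] after strafe(left, 2): x=4 y=3 heading=north
no other 1-command option fits: unique.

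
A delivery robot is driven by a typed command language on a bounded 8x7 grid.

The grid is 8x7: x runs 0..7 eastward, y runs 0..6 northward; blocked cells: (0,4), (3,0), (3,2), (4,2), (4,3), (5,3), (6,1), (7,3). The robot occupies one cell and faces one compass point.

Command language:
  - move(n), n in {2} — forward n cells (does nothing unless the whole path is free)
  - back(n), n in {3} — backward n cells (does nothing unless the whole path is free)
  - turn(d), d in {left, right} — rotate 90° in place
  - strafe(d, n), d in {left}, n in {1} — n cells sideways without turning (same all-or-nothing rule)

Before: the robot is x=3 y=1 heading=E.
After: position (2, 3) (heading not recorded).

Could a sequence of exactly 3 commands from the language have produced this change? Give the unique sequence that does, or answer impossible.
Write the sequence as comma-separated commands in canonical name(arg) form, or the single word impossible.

key: order matters: swapping turn(left) and move(2) lands elsewhere
from: x=3 y=1 heading=E
t=1 turn(left) ⇒ x=3 y=1 heading=N
t=2 strafe(left, 1) ⇒ x=2 y=1 heading=N
t=3 move(2) ⇒ x=2 y=3 heading=N
no other 3-command option fits: unique.

turn(left), strafe(left, 1), move(2)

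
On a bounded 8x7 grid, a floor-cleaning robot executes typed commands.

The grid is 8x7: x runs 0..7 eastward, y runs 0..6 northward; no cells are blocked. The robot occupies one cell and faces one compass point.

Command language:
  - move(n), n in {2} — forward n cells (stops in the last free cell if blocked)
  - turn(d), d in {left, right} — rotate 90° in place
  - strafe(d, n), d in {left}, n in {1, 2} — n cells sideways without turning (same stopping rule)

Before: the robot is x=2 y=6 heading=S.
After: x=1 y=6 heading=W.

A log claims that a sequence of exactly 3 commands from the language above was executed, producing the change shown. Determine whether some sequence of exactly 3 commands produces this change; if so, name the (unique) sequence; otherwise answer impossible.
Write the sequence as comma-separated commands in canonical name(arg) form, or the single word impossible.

strafe(left, 1), turn(right), move(2)

key: running move(2) before strafe(left, 1) would end elsewhere — order is forced
from: x=2 y=6 heading=S
[1] after strafe(left, 1): x=3 y=6 heading=S
[2] after turn(right): x=3 y=6 heading=W
[3] after move(2): x=1 y=6 heading=W
no rival 3-sequence matches.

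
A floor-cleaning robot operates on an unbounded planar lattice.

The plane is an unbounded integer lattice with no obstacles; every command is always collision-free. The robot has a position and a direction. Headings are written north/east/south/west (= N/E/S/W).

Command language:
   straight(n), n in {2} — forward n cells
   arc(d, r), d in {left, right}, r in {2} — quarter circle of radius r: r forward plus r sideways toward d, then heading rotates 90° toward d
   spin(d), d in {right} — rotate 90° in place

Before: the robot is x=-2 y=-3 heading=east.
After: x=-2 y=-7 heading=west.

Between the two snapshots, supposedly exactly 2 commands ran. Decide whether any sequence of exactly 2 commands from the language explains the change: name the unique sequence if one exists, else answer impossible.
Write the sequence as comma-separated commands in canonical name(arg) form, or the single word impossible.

key: position moved to (-2,-7) AND the heading swung to W — translation plus rotation needed
initial: x=-2 y=-3 heading=east
step 1 (arc(right, 2)): x=0 y=-5 heading=south
step 2 (arc(right, 2)): x=-2 y=-7 heading=west
no other 2-command option fits: unique.

arc(right, 2), arc(right, 2)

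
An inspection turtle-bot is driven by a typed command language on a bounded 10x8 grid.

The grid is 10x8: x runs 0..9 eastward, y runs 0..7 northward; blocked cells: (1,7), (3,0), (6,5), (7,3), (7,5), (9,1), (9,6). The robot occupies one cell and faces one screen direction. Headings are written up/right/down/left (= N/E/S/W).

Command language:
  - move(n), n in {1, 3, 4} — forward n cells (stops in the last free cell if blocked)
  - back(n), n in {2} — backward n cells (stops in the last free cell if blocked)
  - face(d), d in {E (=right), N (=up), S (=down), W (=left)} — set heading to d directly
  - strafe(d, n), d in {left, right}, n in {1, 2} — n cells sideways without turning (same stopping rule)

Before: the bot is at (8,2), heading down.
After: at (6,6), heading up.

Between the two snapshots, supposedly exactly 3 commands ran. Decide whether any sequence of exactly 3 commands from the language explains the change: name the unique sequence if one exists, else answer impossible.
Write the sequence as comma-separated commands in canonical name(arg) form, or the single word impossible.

face(N), move(4), strafe(left, 2)

key: order matters: swapping face(N) and strafe(left, 2) lands elsewhere
from: at (8,2), heading down
step 1 (face(N)): at (8,2), heading up
step 2 (move(4)): at (8,6), heading up
step 3 (strafe(left, 2)): at (6,6), heading up
all 1728 alternatives checked — unique.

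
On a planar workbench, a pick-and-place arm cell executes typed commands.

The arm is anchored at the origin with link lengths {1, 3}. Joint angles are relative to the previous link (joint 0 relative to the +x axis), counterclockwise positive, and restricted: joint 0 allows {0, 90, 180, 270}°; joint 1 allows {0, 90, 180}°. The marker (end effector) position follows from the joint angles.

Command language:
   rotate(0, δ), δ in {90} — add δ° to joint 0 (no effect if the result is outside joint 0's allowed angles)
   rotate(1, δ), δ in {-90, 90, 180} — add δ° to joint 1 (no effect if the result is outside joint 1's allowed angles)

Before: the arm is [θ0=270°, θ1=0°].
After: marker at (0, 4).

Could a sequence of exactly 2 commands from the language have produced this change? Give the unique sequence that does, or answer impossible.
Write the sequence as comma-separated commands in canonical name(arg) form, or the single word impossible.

rotate(0, 90), rotate(0, 90)

t0: [θ0=270°, θ1=0°]
t=1 rotate(0, 90) ⇒ [θ0=0°, θ1=0°]
t=2 rotate(0, 90) ⇒ [θ0=90°, θ1=0°]
no other 2-command option fits: unique.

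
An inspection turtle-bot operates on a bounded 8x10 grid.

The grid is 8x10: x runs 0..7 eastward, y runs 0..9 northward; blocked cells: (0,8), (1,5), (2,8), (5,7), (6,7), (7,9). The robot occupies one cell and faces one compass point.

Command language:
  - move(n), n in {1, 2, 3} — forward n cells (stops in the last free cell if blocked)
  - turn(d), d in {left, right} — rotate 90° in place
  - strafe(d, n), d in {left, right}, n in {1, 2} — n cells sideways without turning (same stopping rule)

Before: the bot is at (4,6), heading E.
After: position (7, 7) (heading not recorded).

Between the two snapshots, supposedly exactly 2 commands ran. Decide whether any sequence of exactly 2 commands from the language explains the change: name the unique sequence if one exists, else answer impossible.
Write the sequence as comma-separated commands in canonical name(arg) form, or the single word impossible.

move(3), strafe(left, 1)

key: order matters: swapping move(3) and strafe(left, 1) lands elsewhere
start: at (4,6), heading E
[1] after move(3): at (7,6), heading E
[2] after strafe(left, 1): at (7,7), heading E
all 81 alternatives checked — unique.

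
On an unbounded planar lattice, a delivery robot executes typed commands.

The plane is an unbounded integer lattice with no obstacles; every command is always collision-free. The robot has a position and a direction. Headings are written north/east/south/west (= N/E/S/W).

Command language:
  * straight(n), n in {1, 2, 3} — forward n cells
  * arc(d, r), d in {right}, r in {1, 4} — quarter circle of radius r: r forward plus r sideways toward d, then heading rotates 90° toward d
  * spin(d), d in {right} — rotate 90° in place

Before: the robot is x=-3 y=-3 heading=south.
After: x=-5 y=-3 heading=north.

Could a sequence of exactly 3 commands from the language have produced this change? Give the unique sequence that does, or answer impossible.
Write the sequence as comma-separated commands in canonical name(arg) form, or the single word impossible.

key: cell and facing (now N) both changed — the 3 commands mix motion and turning
start: x=-3 y=-3 heading=south
[1] after spin(right): x=-3 y=-3 heading=west
[2] after straight(2): x=-5 y=-3 heading=west
[3] after spin(right): x=-5 y=-3 heading=north
no other 3-command option fits: unique.

spin(right), straight(2), spin(right)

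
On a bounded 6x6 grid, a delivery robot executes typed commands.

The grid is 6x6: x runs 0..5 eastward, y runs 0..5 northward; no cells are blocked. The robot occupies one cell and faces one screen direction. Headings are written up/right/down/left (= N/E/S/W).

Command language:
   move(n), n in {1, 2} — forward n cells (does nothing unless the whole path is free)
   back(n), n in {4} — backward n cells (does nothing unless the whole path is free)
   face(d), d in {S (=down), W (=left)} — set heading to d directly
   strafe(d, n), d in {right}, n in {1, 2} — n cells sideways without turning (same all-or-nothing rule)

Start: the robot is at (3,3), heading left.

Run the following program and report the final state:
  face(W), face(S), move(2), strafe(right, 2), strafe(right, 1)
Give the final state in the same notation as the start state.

from: at (3,3), heading left
step 1 (face(W)): at (3,3), heading left
step 2 (face(S)): at (3,3), heading down
step 3 (move(2)): at (3,1), heading down
step 4 (strafe(right, 2)): at (1,1), heading down
step 5 (strafe(right, 1)): at (0,1), heading down

at (0,1), heading down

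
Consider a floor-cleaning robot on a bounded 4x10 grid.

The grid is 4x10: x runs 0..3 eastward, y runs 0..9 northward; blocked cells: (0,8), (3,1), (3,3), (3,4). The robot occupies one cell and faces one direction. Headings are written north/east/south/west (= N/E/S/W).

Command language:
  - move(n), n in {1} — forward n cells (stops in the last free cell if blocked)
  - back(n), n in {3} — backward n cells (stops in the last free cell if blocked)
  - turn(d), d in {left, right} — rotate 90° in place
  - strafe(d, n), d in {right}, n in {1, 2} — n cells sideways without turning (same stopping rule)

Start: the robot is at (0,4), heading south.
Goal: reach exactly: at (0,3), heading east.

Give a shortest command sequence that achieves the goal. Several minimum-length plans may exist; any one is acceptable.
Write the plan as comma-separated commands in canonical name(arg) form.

start: at (0,4), heading south
t=1 turn(left) ⇒ at (0,4), heading east
t=2 strafe(right, 1) ⇒ at (0,3), heading east
minimal: 2 command(s), checked below 2.

turn(left), strafe(right, 1)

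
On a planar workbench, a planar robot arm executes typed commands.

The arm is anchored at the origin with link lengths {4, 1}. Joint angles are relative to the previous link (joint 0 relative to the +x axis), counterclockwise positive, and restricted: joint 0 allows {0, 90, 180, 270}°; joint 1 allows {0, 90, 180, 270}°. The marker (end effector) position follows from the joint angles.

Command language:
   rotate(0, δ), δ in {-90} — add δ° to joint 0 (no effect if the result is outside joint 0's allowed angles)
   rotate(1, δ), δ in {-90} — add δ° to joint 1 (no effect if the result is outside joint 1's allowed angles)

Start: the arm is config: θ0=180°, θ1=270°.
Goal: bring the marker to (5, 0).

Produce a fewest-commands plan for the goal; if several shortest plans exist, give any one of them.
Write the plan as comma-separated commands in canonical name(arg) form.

rotate(0, -90), rotate(0, -90), rotate(1, -90), rotate(1, -90), rotate(1, -90)

start: config: θ0=180°, θ1=270°
step 1 (rotate(0, -90)): config: θ0=90°, θ1=270°
step 2 (rotate(0, -90)): config: θ0=0°, θ1=270°
step 3 (rotate(1, -90)): config: θ0=0°, θ1=180°
step 4 (rotate(1, -90)): config: θ0=0°, θ1=90°
step 5 (rotate(1, -90)): config: θ0=0°, θ1=0°
minimal: 5 command(s), checked below 5.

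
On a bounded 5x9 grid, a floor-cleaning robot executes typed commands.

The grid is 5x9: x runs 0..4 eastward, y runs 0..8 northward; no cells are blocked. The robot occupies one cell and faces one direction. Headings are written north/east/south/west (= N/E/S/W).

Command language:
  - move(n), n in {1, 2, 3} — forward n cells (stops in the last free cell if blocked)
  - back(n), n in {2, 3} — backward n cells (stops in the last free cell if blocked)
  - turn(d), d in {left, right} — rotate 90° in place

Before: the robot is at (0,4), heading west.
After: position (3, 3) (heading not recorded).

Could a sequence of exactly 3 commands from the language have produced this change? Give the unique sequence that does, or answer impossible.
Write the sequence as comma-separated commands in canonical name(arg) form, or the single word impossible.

back(3), turn(left), move(1)

key: running move(1) before back(3) would end elsewhere — order is forced
initial: at (0,4), heading west
step 1 (back(3)): at (3,4), heading west
step 2 (turn(left)): at (3,4), heading south
step 3 (move(1)): at (3,3), heading south
no other 3-command option fits: unique.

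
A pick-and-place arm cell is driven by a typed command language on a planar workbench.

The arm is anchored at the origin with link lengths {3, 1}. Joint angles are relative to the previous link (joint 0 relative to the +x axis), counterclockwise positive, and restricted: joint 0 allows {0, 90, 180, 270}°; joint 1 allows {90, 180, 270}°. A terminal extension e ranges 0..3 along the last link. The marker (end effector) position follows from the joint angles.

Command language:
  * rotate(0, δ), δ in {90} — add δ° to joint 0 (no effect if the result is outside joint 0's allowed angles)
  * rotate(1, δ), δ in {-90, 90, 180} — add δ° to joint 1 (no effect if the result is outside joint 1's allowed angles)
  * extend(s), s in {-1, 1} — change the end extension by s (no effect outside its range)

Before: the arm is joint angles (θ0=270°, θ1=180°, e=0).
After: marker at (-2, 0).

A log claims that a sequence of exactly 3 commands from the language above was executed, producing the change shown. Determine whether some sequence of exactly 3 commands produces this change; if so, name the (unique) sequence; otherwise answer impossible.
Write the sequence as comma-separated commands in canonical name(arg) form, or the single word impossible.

rotate(0, 90), rotate(0, 90), rotate(0, 90)

from: joint angles (θ0=270°, θ1=180°, e=0)
step 1 (rotate(0, 90)): joint angles (θ0=0°, θ1=180°, e=0)
step 2 (rotate(0, 90)): joint angles (θ0=90°, θ1=180°, e=0)
step 3 (rotate(0, 90)): joint angles (θ0=180°, θ1=180°, e=0)
all 216 alternatives checked — unique.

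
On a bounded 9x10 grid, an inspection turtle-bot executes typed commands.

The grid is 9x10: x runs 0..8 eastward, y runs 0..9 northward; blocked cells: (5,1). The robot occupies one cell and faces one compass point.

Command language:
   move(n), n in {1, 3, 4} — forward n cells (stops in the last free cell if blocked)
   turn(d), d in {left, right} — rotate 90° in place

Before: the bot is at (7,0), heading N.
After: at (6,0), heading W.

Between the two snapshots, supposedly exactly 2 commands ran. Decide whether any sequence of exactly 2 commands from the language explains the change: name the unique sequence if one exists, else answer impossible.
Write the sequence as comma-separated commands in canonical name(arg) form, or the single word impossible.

turn(left), move(1)

key: cell and facing (now W) both changed — the 2 commands mix motion and turning
from: at (7,0), heading N
1. turn(left) → at (7,0), heading W
2. move(1) → at (6,0), heading W
no other 2-command option fits: unique.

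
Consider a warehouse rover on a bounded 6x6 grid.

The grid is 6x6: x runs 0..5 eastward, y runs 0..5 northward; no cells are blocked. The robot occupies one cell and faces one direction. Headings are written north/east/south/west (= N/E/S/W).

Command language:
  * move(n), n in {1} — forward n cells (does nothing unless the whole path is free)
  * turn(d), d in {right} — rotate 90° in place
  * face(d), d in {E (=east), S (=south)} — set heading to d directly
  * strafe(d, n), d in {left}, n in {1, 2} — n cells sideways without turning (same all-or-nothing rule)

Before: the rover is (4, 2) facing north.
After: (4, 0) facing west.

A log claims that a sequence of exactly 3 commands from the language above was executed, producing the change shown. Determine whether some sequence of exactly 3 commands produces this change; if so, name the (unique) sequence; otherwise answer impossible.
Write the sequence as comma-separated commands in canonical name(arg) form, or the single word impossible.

key: position moved to (4,0) AND the heading swung to W — translation plus rotation needed
begin: (4, 2) facing north
step 1 (face(S)): (4, 2) facing south
step 2 (turn(right)): (4, 2) facing west
step 3 (strafe(left, 2)): (4, 0) facing west
uniquely the one of 216 3-step routes that fits.

face(S), turn(right), strafe(left, 2)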